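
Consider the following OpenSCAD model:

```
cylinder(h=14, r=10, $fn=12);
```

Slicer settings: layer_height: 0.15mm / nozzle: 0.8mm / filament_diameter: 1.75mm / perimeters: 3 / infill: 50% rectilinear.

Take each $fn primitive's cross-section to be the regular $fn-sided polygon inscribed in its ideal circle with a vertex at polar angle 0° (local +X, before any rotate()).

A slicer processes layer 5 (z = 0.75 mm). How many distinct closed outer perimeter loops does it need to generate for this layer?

1

At z = 0.75 mm: the r=10 cylinder gives a regular 12-gon of circumradius 10 (constant along its height). The result has 1 disconnected region.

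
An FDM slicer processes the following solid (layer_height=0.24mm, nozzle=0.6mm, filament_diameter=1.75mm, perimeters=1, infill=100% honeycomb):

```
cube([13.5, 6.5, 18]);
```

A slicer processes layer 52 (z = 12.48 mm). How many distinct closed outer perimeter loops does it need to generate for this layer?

1

At z = 12.48 mm: the cube is present — its section is the full 13.5×6.5 rectangle. The result has 1 disconnected region.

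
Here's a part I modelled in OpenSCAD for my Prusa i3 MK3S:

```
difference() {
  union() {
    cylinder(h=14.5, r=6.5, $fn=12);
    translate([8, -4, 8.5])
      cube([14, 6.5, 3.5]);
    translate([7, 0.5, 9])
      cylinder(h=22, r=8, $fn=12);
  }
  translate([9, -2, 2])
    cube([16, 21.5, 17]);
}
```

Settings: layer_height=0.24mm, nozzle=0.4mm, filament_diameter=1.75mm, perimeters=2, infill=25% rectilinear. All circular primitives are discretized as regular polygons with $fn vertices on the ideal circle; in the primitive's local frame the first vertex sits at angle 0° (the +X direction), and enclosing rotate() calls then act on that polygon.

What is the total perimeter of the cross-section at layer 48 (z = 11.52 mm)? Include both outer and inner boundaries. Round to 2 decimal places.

78.60 mm

At z = 11.52 mm: the r=6.5 cylinder gives a regular 12-gon of circumradius 6.5 (constant along its height) (perimeter = 2·12·6.500·sin(180°/12) = 40.38 mm); the cube at (8, -4) (footprint 14×6.5) is included at this height (perimeter 41.00 mm); the r=8 cylinder at (7, 0.5) contributes a regular 12-gon of circumradius 8 (perimeter = 2·12·8.000·sin(180°/12) = 49.69 mm); Taking the union: the regions partially overlap (shared area 103.84 mm²), so the edge portions inside another operand are dropped and the merged outline is re-measured after clipping — boundary = 75.95 mm; the 16×21.5 cube at (9, -2) contributes its full rectangle (perimeter 75.00 mm); Subtracting the remaining from the first: starting from the result so far, the 16×21.5 cube at (9, -2) partially overlaps it — only the 79.57 mm² overlap (of its 344.00 mm²) is removed, clipping the outline — boundary = 78.60 mm. Overall, the cross-section is a single solid region. Total boundary length (outer) = 78.60 mm.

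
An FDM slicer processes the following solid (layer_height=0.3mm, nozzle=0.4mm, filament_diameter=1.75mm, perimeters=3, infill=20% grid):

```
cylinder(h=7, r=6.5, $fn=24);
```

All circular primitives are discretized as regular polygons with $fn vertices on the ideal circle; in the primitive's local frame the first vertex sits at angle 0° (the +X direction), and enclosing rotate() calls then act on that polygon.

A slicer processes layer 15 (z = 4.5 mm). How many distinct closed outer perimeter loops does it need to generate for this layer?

1

At z = 4.5 mm: the r=6.5 cylinder contributes a regular 24-gon of circumradius 6.5. The result has 1 disconnected region.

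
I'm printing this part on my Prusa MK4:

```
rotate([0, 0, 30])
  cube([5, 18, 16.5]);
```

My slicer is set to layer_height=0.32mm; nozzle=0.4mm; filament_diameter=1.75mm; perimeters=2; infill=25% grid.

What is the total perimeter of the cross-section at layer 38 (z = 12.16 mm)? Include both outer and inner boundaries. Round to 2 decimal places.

At z = 12.16 mm: the 5×18 cube contributes its full rectangle (perimeter 46.00 mm); (whole slice rotated 30° about Z — lengths, areas and connectivity unchanged). Overall, the cross-section is a single solid region. Total boundary length (outer) = 46.00 mm.

46.00 mm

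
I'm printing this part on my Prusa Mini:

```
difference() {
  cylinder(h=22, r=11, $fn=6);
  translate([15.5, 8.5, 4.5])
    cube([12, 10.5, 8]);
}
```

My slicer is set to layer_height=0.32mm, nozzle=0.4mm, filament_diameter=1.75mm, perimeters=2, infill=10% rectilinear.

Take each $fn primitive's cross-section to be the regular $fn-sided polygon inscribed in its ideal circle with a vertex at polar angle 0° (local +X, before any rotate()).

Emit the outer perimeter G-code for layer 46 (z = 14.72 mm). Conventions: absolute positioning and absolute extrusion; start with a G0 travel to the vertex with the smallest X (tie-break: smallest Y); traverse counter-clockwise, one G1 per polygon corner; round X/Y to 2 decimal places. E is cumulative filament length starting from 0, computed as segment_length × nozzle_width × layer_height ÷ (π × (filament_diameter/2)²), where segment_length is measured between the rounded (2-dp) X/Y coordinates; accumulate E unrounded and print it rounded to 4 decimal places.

G0 X-11.00 Y0.00 Z14.72
G1 X-5.50 Y-9.53 E0.5855
G1 X5.50 Y-9.53 E1.1709
G1 X11.00 Y0.00 E1.7565
G1 X5.50 Y9.53 E2.3420
G1 X-5.50 Y9.53 E2.9274
G1 X-11.00 Y0.00 E3.5130

At z = 14.72 mm: the cylinder: section is a regular 6-gon, circumradius r=11; the cube at (15.5, 8.5) does not reach this height (z outside [4.5, 12.5]); After the difference (first − rest): none of the subtracted shapes is present at this height, so the r=11 cylinder is unchanged — 1 connected region. The outline is a single polygon with 6 vertices. Extrusion per mm of travel: 0.4 × 0.32 / (π × 0.875²) = 0.053216. Accumulating E over each segment gives final E = 3.5130.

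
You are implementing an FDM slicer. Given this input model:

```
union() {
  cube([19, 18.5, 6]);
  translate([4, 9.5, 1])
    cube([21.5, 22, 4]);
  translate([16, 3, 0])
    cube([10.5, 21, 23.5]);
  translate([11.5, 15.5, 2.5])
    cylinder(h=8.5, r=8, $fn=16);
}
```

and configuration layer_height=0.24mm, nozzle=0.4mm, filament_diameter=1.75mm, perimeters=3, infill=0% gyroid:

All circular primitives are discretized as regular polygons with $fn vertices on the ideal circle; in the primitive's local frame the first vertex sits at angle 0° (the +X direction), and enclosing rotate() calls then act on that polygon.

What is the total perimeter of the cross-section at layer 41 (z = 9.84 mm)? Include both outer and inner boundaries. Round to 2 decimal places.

84.81 mm

At z = 9.84 mm: the cube is not intersected at this z (z outside [0, 6]); the cube at (4, 9.5) is not intersected at this z (z outside [1, 5]); the cube at (16, 3) is present — its section is the full 10.5×21 rectangle (perimeter 63.00 mm); the cylinder at (11.5, 15.5): section is a regular 16-gon, circumradius r=8 (perimeter = 2·16·8.000·sin(180°/16) = 49.94 mm); Combining (union): the regions partially overlap (shared area 30.97 mm²), so the edge portions inside another operand are dropped and the merged outline is re-measured after clipping — boundary = 84.81 mm. Overall, the cross-section is a single solid region. Total boundary length (outer) = 84.81 mm.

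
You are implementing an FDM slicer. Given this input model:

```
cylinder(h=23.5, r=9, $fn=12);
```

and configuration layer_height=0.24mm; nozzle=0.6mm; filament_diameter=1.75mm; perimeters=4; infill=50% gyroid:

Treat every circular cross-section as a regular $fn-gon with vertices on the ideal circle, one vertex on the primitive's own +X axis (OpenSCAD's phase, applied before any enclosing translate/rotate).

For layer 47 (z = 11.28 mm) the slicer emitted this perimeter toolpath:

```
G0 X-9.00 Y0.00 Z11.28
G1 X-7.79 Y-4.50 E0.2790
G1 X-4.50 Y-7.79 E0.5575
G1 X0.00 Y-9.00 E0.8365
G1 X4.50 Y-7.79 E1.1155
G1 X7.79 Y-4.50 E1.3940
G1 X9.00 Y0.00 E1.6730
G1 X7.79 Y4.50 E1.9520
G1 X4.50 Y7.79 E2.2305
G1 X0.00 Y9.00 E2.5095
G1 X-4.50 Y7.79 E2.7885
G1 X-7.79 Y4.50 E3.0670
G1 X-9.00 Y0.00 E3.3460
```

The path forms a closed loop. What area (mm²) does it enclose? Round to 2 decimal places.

242.87 mm²

Apply the shoelace formula to the sequence of (X, Y) vertices; enclosed area = 242.87 mm².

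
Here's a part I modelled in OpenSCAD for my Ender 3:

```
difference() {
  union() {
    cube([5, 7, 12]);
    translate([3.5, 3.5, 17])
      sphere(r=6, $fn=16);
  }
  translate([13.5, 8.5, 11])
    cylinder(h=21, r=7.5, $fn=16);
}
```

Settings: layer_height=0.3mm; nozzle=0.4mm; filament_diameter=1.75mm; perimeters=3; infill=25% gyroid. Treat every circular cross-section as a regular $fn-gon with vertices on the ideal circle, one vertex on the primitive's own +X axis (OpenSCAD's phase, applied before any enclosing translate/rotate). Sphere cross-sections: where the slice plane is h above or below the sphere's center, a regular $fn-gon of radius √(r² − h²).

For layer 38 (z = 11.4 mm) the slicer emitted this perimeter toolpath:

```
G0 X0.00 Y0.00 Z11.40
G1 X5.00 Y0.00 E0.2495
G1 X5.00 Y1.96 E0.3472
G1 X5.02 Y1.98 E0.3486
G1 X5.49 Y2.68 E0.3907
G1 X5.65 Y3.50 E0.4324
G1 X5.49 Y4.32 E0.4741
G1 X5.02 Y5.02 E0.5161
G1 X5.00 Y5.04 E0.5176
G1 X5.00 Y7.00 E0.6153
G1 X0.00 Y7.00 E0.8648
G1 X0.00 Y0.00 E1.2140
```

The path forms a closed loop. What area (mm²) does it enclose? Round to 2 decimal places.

Apply the shoelace formula to the sequence of (X, Y) vertices; enclosed area = 36.29 mm².

36.29 mm²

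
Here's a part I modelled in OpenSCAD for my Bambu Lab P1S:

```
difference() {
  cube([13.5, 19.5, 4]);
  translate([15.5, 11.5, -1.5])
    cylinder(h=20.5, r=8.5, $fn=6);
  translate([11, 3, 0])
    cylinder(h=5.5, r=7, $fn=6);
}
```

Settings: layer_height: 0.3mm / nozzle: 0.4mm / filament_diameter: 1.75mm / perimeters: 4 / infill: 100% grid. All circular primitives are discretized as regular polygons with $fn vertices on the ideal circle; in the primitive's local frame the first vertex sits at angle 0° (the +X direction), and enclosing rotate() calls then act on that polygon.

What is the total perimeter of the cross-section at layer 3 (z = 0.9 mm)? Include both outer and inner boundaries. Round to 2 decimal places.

64.31 mm

At z = 0.9 mm: the cube is present — its section is the full 13.5×19.5 rectangle (perimeter 66.00 mm); the r=8.5 cylinder at (15.5, 11.5) contributes a regular 6-gon of circumradius 8.5 (perimeter = 2·6·8.500·sin(180°/6) = 51.00 mm); the r=7 cylinder at (11, 3) contributes a regular 6-gon of circumradius 7 (perimeter = 2·6·7.000·sin(180°/6) = 42.00 mm); Taking the first minus the rest: starting from the 13.5×19.5 cube, the r=8.5 cylinder at (15.5, 11.5) partially overlaps it — only the 64.41 mm² overlap (of its 187.71 mm²) is removed, clipping the outline; the r=7 cylinder at (11, 3) partially overlaps it — only the 54.81 mm² overlap (of its 127.31 mm²) is removed, clipping the outline — boundary = 64.31 mm. Overall, the cross-section is a single solid region. Total boundary length (outer) = 64.31 mm.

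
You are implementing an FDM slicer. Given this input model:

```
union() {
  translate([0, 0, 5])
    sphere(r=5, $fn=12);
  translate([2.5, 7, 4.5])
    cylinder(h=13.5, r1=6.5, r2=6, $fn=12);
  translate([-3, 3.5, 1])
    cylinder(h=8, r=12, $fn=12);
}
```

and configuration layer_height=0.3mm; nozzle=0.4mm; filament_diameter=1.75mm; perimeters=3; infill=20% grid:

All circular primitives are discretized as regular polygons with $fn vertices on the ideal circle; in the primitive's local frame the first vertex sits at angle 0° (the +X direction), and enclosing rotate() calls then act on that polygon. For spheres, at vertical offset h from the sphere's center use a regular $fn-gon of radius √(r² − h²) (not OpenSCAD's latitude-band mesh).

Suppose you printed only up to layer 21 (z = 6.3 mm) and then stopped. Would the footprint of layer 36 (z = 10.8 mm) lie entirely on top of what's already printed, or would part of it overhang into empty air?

entirely on top

Compare the two slices. At z = 6.3: the r=5 sphere slices to a regular 12-gon of circumradius 4.828 (√(r²−h²) with h=1.3 from center) (area = (12/2)·4.828²·sin(360°/12) = 69.93 mm²); the cone at (2.5, 7): at t=0.133 of its height the radius interpolates to r₁+(r₂−r₁)t = 6.433, giving a regular 12-gon of that circumradius (area = (12/2)·6.433²·sin(360°/12) = 124.16 mm²); the r=12 cylinder at (-3, 3.5) contributes a regular 12-gon of circumradius 12 (area = (12/2)·12.000²·sin(360°/12) = 432.00 mm²); Combining (union): the regions partially overlap — summed areas 626.09 mm² minus the doubly-counted overlap 186.75 mm² gives 439.34 mm² — area = 439.34 mm². At z = 10.8: the sphere does not reach this height (|z−center|=5.800 > r=5); the cone at (2.5, 7) contributes a regular 12-gon of circumradius 6.267 (interpolated between r1=6.5 and r2=6 at t=0.467) (area = (12/2)·6.267²·sin(360°/12) = 117.81 mm²); the cylinder at (-3, 3.5) does not reach this height (z outside [1, 9]); Combining (union): only the cone at (2.5, 7) is present, so the union is just that shape — area = 117.81 mm². Checking containment: the cross-section at z = 10.8 is a subset of the cross-section at z = 6.3.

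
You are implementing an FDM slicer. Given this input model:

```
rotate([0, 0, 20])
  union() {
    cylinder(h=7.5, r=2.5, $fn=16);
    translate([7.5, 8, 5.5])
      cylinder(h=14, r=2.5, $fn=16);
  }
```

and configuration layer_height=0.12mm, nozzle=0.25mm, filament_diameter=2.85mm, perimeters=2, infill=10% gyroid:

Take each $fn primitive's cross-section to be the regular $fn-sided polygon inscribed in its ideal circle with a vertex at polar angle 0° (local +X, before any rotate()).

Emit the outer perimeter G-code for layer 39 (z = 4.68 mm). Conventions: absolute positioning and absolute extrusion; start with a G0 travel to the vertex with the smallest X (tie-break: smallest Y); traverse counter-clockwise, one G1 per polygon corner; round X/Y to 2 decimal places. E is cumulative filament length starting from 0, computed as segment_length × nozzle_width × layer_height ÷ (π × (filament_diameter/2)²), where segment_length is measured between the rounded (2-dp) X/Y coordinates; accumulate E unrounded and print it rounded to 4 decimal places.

G0 X-2.50 Y0.11 Z4.68
G1 X-2.35 Y-0.86 E0.0046
G1 X-1.84 Y-1.69 E0.0092
G1 X-1.06 Y-2.27 E0.0138
G1 X-0.11 Y-2.50 E0.0184
G1 X0.86 Y-2.35 E0.0230
G1 X1.69 Y-1.84 E0.0276
G1 X2.27 Y-1.06 E0.0321
G1 X2.50 Y-0.11 E0.0367
G1 X2.35 Y0.86 E0.0413
G1 X1.84 Y1.69 E0.0459
G1 X1.06 Y2.27 E0.0505
G1 X0.11 Y2.50 E0.0551
G1 X-0.86 Y2.35 E0.0597
G1 X-1.69 Y1.84 E0.0643
G1 X-2.27 Y1.06 E0.0689
G1 X-2.50 Y0.11 E0.0735

At z = 4.68 mm: the cylinder: section is a regular 16-gon, circumradius r=2.5; the cylinder at (7.5, 8) is absent (z outside [5.5, 19.5]); Taking the union: only the r=2.5 cylinder is present, so the union is just that shape — 1 connected region; (whole slice rotated 20° about Z — lengths, areas and connectivity unchanged). The outline is a single polygon with 16 vertices. Extrusion per mm of travel: 0.25 × 0.12 / (π × 1.425²) = 0.004703. Accumulating E over each segment gives final E = 0.0735.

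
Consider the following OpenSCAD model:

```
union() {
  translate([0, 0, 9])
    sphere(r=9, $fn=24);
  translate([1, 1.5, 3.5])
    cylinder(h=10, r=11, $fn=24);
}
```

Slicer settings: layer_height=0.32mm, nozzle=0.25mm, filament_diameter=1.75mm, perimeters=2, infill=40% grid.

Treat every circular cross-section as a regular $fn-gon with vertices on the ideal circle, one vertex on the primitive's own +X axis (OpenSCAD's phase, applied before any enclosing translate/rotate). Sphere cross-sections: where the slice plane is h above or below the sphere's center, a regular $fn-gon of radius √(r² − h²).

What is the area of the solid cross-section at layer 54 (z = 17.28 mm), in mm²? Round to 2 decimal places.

38.64 mm²

At z = 17.28 mm: the r=9 sphere contributes a regular 24-gon of circumradius √(9²−8.28²) = 3.527 (area = (24/2)·3.527²·sin(360°/24) = 38.64 mm²); the cylinder at (1, 1.5) does not reach this height (z outside [3.5, 13.5]); Merging all regions: only the r=9 sphere is present, so the union is just that shape — area = 38.64 mm². Overall, the cross-section is a single solid region. Net area = 38.64 mm².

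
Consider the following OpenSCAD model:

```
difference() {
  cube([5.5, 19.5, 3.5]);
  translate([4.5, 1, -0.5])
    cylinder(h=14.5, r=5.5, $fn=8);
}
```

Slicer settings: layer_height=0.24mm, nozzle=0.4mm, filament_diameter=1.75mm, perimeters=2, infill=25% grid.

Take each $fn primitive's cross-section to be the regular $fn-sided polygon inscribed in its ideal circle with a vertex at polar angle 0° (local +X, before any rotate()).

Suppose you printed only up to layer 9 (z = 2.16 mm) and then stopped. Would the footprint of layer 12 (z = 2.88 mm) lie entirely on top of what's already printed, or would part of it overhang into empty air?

entirely on top

Compare the two slices. At z = 2.16: the cube (footprint 5.5×19.5) is included at this height (area 107.25 mm²); the r=5.5 cylinder at (4.5, 1) gives a regular 8-gon of circumradius 5.5 (constant along its height) (area = (8/2)·5.500²·sin(360°/8) = 85.56 mm²); After the difference (first − rest): starting from the 5.5×19.5 cube (107.25 mm²), the r=5.5 cylinder at (4.5, 1) partially overlaps it — only the 30.98 mm² overlap (of its 85.56 mm²) is removed, clipping the outline — area = 76.27 mm². At z = 2.88: the cube (footprint 5.5×19.5) is included at this height (area 107.25 mm²); the r=5.5 cylinder at (4.5, 1) gives a regular 8-gon of circumradius 5.5 (constant along its height) (area = (8/2)·5.500²·sin(360°/8) = 85.56 mm²); After the difference (first − rest): starting from the 5.5×19.5 cube (107.25 mm²), the r=5.5 cylinder at (4.5, 1) partially overlaps it — only the 30.98 mm² overlap (of its 85.56 mm²) is removed, clipping the outline — area = 76.27 mm². Checking containment: the cross-section at z = 2.88 is a subset of the cross-section at z = 2.16.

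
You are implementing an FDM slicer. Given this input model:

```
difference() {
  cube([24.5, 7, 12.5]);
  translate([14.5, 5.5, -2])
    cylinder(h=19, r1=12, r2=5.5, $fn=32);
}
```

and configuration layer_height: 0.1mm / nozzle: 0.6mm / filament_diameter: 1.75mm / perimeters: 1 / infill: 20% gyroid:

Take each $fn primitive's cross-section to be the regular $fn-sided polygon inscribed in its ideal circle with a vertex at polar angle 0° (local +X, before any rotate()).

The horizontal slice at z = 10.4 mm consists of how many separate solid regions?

At z = 10.4 mm: the 24.5×7 cube contributes its full rectangle; the cone at (14.5, 5.5) contributes a regular 32-gon of circumradius 7.758 (interpolated between r1=12 and r2=5.5 at t=0.653); Taking the first minus the rest: starting from the 24.5×7 cube, the cone at (14.5, 5.5) partially overlaps it — only the 100.27 mm² overlap (of its 187.86 mm²) is removed, clipping the outline — 2 connected regions. The result has 2 disconnected regions.

2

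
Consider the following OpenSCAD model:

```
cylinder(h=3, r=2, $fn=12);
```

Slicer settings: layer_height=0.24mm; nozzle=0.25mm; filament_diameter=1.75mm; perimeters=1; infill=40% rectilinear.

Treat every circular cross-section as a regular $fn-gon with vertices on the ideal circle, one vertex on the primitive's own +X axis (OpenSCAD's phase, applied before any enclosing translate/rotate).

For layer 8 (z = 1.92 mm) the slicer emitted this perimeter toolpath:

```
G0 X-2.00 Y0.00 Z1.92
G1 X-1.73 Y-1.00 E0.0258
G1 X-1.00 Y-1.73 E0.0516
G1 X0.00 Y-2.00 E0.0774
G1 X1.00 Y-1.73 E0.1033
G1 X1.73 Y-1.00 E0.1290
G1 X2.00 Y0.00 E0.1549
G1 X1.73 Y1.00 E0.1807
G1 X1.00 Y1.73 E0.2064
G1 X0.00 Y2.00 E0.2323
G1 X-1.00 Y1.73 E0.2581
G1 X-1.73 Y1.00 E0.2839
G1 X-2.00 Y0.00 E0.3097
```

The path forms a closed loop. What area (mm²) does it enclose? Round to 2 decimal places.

Apply the shoelace formula to the sequence of (X, Y) vertices; enclosed area = 11.99 mm².

11.99 mm²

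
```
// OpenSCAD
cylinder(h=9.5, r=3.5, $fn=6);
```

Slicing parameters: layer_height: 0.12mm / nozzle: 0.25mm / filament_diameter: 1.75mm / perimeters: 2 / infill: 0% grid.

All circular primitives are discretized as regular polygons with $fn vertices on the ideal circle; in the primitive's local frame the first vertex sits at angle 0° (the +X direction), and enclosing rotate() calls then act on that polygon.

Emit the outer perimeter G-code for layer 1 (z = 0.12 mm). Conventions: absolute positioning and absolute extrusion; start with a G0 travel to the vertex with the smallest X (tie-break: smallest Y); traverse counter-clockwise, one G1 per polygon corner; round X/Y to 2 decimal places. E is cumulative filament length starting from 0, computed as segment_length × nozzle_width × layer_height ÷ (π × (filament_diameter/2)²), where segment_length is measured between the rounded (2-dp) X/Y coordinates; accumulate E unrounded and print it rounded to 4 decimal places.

G0 X-3.50 Y0.00 Z0.12
G1 X-1.75 Y-3.03 E0.0436
G1 X1.75 Y-3.03 E0.0873
G1 X3.50 Y0.00 E0.1309
G1 X1.75 Y3.03 E0.1746
G1 X-1.75 Y3.03 E0.2182
G1 X-3.50 Y0.00 E0.2619

At z = 0.12 mm: the r=3.5 cylinder gives a regular 6-gon of circumradius 3.5 (constant along its height). The outline is a single polygon with 6 vertices. Extrusion per mm of travel: 0.25 × 0.12 / (π × 0.875²) = 0.012473. Accumulating E over each segment gives final E = 0.2619.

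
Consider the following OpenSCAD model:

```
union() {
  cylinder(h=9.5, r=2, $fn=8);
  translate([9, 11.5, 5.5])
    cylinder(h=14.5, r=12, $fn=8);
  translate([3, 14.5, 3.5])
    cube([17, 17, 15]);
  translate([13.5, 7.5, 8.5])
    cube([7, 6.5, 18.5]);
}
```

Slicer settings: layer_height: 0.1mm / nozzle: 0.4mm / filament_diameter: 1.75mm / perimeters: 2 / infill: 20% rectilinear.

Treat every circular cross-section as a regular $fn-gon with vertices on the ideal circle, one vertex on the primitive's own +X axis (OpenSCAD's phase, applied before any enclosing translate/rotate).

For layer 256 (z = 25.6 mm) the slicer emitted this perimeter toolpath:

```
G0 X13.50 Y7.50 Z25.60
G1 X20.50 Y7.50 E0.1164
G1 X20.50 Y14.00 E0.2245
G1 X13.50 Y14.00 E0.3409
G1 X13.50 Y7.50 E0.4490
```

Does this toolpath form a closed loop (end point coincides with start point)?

yes

Start point (G0): (13.50, 7.50). End point (last G1): the path returns to the start — closed.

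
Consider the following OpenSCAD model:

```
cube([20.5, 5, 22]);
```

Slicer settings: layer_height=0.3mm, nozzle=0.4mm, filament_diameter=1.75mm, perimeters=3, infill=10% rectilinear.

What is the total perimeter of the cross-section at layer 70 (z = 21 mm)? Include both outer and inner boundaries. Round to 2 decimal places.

51.00 mm

At z = 21 mm: the cube (footprint 20.5×5) is included at this height (perimeter 51.00 mm). Overall, the cross-section is a single solid region. Total boundary length (outer) = 51.00 mm.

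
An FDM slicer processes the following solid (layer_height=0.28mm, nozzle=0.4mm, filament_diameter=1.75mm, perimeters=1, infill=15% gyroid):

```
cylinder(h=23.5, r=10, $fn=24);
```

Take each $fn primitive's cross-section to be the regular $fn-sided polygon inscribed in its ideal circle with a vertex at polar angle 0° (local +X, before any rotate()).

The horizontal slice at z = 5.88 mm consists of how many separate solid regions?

At z = 5.88 mm: the r=10 cylinder gives a regular 24-gon of circumradius 10 (constant along its height). The result has 1 disconnected region.

1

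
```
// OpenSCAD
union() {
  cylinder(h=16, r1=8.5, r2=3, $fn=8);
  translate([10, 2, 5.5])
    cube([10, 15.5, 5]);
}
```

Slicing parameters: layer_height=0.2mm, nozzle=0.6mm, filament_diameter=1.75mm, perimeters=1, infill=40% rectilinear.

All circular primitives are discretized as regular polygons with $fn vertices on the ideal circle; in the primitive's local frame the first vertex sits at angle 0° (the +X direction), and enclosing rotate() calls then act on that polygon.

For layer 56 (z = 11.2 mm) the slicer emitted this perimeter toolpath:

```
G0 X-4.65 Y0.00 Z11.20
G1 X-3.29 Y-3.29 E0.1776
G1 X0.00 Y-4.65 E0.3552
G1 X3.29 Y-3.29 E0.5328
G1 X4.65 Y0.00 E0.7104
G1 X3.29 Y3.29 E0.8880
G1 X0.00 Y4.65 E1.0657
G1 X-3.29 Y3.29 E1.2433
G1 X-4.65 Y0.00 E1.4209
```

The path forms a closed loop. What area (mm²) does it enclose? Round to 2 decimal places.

61.19 mm²

Apply the shoelace formula to the sequence of (X, Y) vertices; enclosed area = 61.19 mm².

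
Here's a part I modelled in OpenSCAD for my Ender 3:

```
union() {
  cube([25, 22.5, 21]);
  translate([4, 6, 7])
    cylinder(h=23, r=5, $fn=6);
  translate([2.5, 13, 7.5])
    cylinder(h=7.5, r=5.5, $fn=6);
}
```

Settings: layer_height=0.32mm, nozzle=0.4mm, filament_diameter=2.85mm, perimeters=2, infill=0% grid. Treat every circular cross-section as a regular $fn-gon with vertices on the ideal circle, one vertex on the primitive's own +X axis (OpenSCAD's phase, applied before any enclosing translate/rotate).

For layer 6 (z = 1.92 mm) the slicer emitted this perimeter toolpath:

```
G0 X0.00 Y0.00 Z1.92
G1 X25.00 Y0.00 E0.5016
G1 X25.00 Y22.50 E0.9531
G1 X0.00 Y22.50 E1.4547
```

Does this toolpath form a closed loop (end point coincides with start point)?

Start point (G0): (0.00, 0.00). End point (last G1): the path does not return to the start — open.

no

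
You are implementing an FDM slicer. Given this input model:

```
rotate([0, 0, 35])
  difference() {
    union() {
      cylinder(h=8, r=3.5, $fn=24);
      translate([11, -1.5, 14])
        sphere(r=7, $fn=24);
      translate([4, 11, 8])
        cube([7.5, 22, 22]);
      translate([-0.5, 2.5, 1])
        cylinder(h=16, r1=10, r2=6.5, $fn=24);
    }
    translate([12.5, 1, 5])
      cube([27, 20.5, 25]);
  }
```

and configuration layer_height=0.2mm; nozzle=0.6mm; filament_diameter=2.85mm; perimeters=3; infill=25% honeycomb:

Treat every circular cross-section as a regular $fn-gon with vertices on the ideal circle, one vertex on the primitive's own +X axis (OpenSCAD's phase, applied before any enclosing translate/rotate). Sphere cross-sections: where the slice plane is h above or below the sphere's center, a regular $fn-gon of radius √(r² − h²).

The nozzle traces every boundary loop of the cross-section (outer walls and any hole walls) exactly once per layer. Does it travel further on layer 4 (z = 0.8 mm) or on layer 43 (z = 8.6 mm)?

layer 43 (z = 8.6 mm)

Layer 4 (z = 0.8): the r=3.5 cylinder gives a regular 24-gon of circumradius 3.5 (constant along its height) (perimeter = 2·24·3.500·sin(180°/24) = 21.93 mm); the sphere at (11, -1.5) is not intersected at this z (|z−center|=13.200 > r=7); the cube at (4, 11) is absent (z outside [8, 30]); the cone at (-0.5, 2.5) does not reach this height (z outside [1, 17]); Taking the union: only the r=3.5 cylinder is present, so the union is just that shape — boundary = 21.93 mm; the cube at (12.5, 1) is absent (z outside [5, 30]); Subtracting the remaining from the first: none of the subtracted shapes is present at this height, so the result so far is unchanged — boundary = 21.93 mm; (rotated 35° about Z; rotation is an isometry so areas/perimeters/island counts are preserved). So its perimeter = 21.93 mm. Layer 43 (z = 8.6): the cylinder is absent (z outside [0, 8]); the r=7 sphere at (11, -1.5) contributes a regular 24-gon of circumradius √(7²−5.4²) = 4.454 (perimeter = 2·24·4.454·sin(180°/24) = 27.91 mm); the 7.5×22 cube at (4, 11) contributes its full rectangle (perimeter 59.00 mm); the cone at (-0.5, 2.5) (r1=10→r2=6.5) has section circumradius 8.338 here — a regular 24-gon (perimeter = 2·24·8.338·sin(180°/24) = 52.24 mm); Merging all regions: the regions partially overlap (shared area 1.28 mm²), so the edge portions inside another operand are dropped and the merged outline is re-measured after clipping — boundary = 132.05 mm; the cube at (12.5, 1) is present — its section is the full 27×20.5 rectangle (perimeter 95.00 mm); Subtracting the remaining from the first: starting from the result so far, the 27×20.5 cube at (12.5, 1) partially overlaps it — only the 2.18 mm² overlap (of its 553.50 mm²) is removed, clipping the outline — boundary = 133.09 mm; (whole slice rotated 35° about Z — lengths, areas and connectivity unchanged). So its perimeter = 133.09 mm. Layer 43 is larger (133.09 vs 21.93 mm).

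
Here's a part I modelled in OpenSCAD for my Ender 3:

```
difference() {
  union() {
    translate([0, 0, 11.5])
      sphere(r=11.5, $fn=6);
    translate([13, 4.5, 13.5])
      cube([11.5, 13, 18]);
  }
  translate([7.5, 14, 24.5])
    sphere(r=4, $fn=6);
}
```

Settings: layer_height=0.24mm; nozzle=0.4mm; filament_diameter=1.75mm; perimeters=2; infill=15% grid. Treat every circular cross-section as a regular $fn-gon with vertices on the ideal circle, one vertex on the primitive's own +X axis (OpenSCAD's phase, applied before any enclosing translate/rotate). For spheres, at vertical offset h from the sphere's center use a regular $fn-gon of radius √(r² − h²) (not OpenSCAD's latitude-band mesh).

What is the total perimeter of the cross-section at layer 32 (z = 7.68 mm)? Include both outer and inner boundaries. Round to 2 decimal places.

65.08 mm

At z = 7.68 mm: the r=11.5 sphere slices to a regular 6-gon of circumradius 10.847 (√(r²−h²) with h=3.82 from center) (perimeter = 2·6·10.847·sin(180°/6) = 65.08 mm); the cube at (13, 4.5) does not reach this height (z outside [13.5, 31.5]); Taking the union: only the r=11.5 sphere is present, so the union is just that shape — boundary = 65.08 mm; the sphere at (7.5, 14) does not reach this height (|z−center|=16.820 > r=4); Subtracting the remaining from the first: none of the subtracted shapes is present at this height, so that combined region is unchanged — boundary = 65.08 mm. Overall, the cross-section is a single solid region. Total boundary length (outer) = 65.08 mm.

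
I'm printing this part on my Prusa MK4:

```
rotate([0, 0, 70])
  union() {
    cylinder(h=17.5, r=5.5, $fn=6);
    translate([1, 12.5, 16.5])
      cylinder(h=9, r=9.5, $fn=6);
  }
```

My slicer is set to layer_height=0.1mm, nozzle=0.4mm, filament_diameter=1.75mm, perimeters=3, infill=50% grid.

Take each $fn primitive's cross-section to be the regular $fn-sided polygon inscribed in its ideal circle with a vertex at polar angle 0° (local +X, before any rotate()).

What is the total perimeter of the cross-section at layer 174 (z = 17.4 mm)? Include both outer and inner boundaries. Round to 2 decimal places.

77.30 mm

At z = 17.4 mm: the r=5.5 cylinder contributes a regular 6-gon of circumradius 5.5 (perimeter = 2·6·5.500·sin(180°/6) = 33.00 mm); the r=9.5 cylinder at (1, 12.5) contributes a regular 6-gon of circumradius 9.5 (perimeter = 2·6·9.500·sin(180°/6) = 57.00 mm); Merging all regions: the regions partially overlap (shared area 2.84 mm²), so the edge portions inside another operand are dropped and the merged outline is re-measured after clipping — boundary = 77.30 mm; (rotated 70° about Z; rotation is an isometry so areas/perimeters/island counts are preserved). Overall, the cross-section is a single solid region. Total boundary length (outer) = 77.30 mm.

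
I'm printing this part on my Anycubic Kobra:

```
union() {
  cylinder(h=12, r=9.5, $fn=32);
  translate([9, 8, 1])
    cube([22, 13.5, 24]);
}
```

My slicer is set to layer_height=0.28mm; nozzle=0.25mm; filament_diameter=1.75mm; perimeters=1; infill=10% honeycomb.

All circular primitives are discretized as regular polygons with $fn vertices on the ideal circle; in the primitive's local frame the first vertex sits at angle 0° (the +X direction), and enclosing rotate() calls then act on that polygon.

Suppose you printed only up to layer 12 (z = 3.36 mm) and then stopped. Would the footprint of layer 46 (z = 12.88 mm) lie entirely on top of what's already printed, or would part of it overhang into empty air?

entirely on top

Compare the two slices. At z = 3.36: the cylinder: section is a regular 32-gon, circumradius r=9.5 (area = (32/2)·9.500²·sin(360°/32) = 281.71 mm²); the cube at (9, 8) (footprint 22×13.5) is included at this height (area 297.00 mm²); Taking the union: the 2 present regions are separate (no shared area or edge), so areas and boundary lengths simply add and each stays a separate island — area = 578.71 mm². At z = 12.88: the cylinder is absent (z outside [0, 12]); the cube at (9, 8) is present — its section is the full 22×13.5 rectangle (area 297.00 mm²); Merging all regions: only the 22×13.5 cube at (9, 8) is present, so the union is just that shape — area = 297.00 mm². Checking containment: the cross-section at z = 12.88 is a subset of the cross-section at z = 3.36.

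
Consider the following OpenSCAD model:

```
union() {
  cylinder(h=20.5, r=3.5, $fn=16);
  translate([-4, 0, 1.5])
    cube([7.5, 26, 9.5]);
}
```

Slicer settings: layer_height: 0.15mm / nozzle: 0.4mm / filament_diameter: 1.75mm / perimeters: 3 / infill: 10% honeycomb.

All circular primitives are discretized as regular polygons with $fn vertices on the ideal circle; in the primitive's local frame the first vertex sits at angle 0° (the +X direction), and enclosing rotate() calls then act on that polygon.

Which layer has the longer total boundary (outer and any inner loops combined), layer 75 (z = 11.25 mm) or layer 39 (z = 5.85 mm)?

layer 39 (z = 5.85 mm)

Layer 75 (z = 11.25): the cylinder: section is a regular 16-gon, circumradius r=3.5 (perimeter = 2·16·3.500·sin(180°/16) = 21.85 mm); the cube at (-4, 0) is not intersected at this z (z outside [1.5, 11]); Taking the union: only the r=3.5 cylinder is present, so the union is just that shape — boundary = 21.85 mm. So its perimeter = 21.85 mm. Layer 39 (z = 5.85): the r=3.5 cylinder gives a regular 16-gon of circumradius 3.5 (constant along its height) (perimeter = 2·16·3.500·sin(180°/16) = 21.85 mm); the cube at (-4, 0) is present — its section is the full 7.5×26 rectangle (perimeter 67.00 mm); Combining (union): the regions partially overlap (shared area 18.75 mm²), so the edge portions inside another operand are dropped and the merged outline is re-measured after clipping — boundary = 70.93 mm. So its perimeter = 70.93 mm. Layer 39 is larger (70.93 vs 21.85 mm).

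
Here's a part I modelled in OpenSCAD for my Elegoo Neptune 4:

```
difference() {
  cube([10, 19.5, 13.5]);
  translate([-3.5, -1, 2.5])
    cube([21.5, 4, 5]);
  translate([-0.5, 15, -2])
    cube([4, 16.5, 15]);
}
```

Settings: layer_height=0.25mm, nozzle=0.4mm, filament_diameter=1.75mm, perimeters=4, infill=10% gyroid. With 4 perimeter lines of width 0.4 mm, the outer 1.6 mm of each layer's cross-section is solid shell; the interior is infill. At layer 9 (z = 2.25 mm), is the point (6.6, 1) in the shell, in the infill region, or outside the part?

shell

At z = 2.25 mm: the cube (footprint 10×19.5) is included at this height; the cube at (-3.5, -1) does not reach this height (z outside [2.5, 7.5]); the 4×16.5 cube at (-0.5, 15) contributes its full rectangle; After the difference (first − rest): starting from the 10×19.5 cube, the 4×16.5 cube at (-0.5, 15) partially overlaps it — only the 15.75 mm² overlap (of its 66.00 mm²) is removed, clipping the outline — 1 connected region. Overall, the cross-section is a single solid region. The nearest boundary edge runs (10.00, 0.00)→(0.00, 0.00); distance from the point to it = 1.00 mm. The point is inside the cross-section, 1.00 mm from the nearest boundary — within the 1.6 mm shell band (4 × 0.4).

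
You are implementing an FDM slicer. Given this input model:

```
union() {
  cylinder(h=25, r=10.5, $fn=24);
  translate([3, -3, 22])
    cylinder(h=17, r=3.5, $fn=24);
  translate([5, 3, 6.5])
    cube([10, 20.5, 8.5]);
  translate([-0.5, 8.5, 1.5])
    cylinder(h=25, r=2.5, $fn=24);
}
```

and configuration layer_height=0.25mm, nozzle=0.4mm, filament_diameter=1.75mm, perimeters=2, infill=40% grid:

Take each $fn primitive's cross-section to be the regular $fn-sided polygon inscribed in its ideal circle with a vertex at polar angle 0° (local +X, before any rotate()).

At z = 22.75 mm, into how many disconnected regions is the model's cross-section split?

1

At z = 22.75 mm: the r=10.5 cylinder contributes a regular 24-gon of circumradius 10.5; the r=3.5 cylinder at (3, -3) gives a regular 24-gon of circumradius 3.5 (constant along its height); the cube at (5, 3) is not intersected at this z (z outside [6.5, 15]); the r=2.5 cylinder at (-0.5, 8.5) contributes a regular 24-gon of circumradius 2.5; Merging all regions: the regions partially overlap (shared area 56.10 mm²), so overlapping operands fuse into one piece — 1 connected region. The result has 1 disconnected region.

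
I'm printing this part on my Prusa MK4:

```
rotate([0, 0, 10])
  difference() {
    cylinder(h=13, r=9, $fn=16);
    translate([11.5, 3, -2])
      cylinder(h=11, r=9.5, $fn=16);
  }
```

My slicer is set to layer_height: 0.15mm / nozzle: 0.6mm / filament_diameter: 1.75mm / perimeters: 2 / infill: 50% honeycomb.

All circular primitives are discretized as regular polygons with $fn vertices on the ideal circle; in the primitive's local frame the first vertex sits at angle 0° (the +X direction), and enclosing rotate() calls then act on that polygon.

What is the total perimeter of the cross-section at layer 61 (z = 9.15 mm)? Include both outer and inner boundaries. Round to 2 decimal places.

56.19 mm

At z = 9.15 mm: the r=9 cylinder contributes a regular 16-gon of circumradius 9 (perimeter = 2·16·9.000·sin(180°/16) = 56.19 mm); the cylinder at (11.5, 3) does not reach this height (z outside [-2, 9]); After the difference (first − rest): none of the subtracted shapes is present at this height, so the r=9 cylinder is unchanged — boundary = 56.19 mm; (rotated 10° about Z; rotation is an isometry so areas/perimeters/island counts are preserved). Overall, the cross-section is a single solid region. Total boundary length (outer) = 56.19 mm.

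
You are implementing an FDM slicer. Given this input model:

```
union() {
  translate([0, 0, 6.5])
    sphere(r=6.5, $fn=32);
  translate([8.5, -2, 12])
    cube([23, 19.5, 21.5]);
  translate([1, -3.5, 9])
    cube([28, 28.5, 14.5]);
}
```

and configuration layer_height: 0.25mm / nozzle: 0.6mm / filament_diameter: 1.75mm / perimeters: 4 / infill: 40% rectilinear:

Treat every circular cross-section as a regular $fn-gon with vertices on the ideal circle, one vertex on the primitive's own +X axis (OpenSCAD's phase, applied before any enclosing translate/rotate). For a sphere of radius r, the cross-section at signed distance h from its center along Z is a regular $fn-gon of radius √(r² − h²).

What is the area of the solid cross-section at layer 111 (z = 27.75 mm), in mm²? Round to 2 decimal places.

448.50 mm²

At z = 27.75 mm: the sphere is absent (|z−center|=21.250 > r=6.5); the cube at (8.5, -2) (footprint 23×19.5) is included at this height (area 448.50 mm²); the cube at (1, -3.5) is absent (z outside [9, 23.5]); Merging all regions: only the 23×19.5 cube at (8.5, -2) is present, so the union is just that shape — area = 448.50 mm². Overall, the cross-section is a single solid region. Net area = 448.50 mm².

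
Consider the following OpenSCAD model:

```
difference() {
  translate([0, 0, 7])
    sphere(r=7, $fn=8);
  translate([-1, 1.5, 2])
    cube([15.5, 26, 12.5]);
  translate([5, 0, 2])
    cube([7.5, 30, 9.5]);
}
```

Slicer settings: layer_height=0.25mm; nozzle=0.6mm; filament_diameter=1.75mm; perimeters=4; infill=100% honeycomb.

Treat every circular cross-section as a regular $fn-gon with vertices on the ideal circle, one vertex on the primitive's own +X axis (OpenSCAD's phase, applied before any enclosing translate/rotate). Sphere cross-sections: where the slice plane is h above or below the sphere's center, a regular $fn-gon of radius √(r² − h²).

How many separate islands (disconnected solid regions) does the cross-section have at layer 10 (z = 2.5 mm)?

At z = 2.5 mm: the sphere: section is a regular 8-gon, circumradius = √(r²−h²) = √(7²−4.5²) = 5.362; the cube at (-1, 1.5) is present — its section is the full 15.5×26 rectangle; the cube at (5, 0) is present — its section is the full 7.5×30 rectangle; Subtracting the remaining from the first: starting from the r=7 sphere, the 15.5×26 cube at (-1, 1.5) partially overlaps it — only the 16.41 mm² overlap (of its 403.00 mm²) is removed, clipping the outline; the 7.5×30 cube at (5, 0) partially overlaps it — only the 0.16 mm² overlap (of its 225.00 mm²) is removed, clipping the outline — 1 connected region. Overall, the cross-section is a single solid region. Island count = 1.

1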